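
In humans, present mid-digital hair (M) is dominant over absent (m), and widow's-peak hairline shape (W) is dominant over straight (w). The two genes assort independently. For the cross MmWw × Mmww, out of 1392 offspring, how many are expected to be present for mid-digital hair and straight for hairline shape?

Dihybrid cross MmWw × Mmww — consider each gene separately:
mid-digital hair: Mm × Mm → 1 MM, 2 Mm, 1 mm → 3 M_ : 1 mm (out of 4)
hairline shape: Ww × ww → 2 Ww, 2 ww → 2 W_ : 2 ww (out of 4)
Looking for: present (M_) and straight (ww)
P(present) = 3/4, P(straight) = 2/4
P(both) = 3/4 × 2/4 = 6/16 = 3/8
Expected count = 3/8 × 1392 = 522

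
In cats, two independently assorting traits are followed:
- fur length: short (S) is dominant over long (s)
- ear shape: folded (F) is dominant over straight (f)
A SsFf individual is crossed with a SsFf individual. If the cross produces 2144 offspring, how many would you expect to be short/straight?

Dihybrid cross SsFf × SsFf — consider each gene separately:
fur length: Ss × Ss → 1 SS, 2 Ss, 1 ss → 3 S_ : 1 ss (out of 4)
ear shape: Ff × Ff → 1 FF, 2 Ff, 1 ff → 3 F_ : 1 ff (out of 4)
Combine (counts out of 4 × 4 = 16): short/folded (S_F_) = 3×3 = 9; short/straight (S_ff) = 3×1 = 3; long/folded (ssF_) = 1×3 = 3; long/straight (ssff) = 1×1 = 1
Phenotype counts (out of 16): 9 short/folded, 3 short/straight, 3 long/folded, 1 long/straight
short/straight: 3 out of 16 → fraction 3/16
Expected count = 3/16 × 2144 = 402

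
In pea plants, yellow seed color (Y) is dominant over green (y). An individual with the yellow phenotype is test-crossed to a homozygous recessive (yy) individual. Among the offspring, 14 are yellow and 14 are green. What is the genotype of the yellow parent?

Test cross: ? × yy
Offspring: 14 yellow, 14 green — approximately 1:1.
A 1:1 ratio in a test cross indicates the unknown parent is heterozygous (Yy).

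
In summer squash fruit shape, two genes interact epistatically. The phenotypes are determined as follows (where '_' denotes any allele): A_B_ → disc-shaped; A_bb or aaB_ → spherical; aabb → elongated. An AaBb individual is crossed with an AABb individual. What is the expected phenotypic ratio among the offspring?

Cross: AaBb × AABb — consider each gene separately:
A gene: Aa × AA → 2 AA, 2 Aa → 4 A_ (out of 4)
B gene: Bb × Bb → 1 BB, 2 Bb, 1 bb → 3 B_ : 1 bb (out of 4)
Genotype classes (out of 4 × 4 = 16): A_B_ = 4×3 = 12; A_bb = 4×1 = 4
Apply the phenotype rules: A_B_ (12) → disc-shaped; A_bb (4) → spherical
Phenotype counts (out of 16): 12 disc-shaped, 4 spherical
Ratio: 3 disc-shaped : 1 spherical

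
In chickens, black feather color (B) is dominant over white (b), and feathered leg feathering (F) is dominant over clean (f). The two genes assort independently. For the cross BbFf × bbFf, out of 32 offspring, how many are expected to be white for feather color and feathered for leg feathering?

Dihybrid cross BbFf × bbFf — consider each gene separately:
feather color: Bb × bb → 2 Bb, 2 bb → 2 B_ : 2 bb (out of 4)
leg feathering: Ff × Ff → 1 FF, 2 Ff, 1 ff → 3 F_ : 1 ff (out of 4)
Looking for: white (bb) and feathered (F_)
P(white) = 2/4, P(feathered) = 3/4
P(both) = 2/4 × 3/4 = 6/16 = 3/8
Expected count = 3/8 × 32 = 12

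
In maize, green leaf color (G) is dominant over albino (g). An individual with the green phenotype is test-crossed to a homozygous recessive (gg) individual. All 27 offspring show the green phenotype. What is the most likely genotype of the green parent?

Test cross: ? × gg
All offspring are green.
If the unknown parent were heterozygous (Gg), about half of 27 offspring would be albino; none are. The unknown parent is most likely homozygous dominant (GG).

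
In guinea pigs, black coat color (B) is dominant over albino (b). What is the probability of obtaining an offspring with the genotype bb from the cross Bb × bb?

Punnett square for Bb × bb:
Offspring genotypes: 2 Bb, 2 bb
Total offspring: 4
Count with target: 2
Probability: 2/4 = 1/2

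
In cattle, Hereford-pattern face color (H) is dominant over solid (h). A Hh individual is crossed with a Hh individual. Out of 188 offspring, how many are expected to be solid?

Punnett square for Hh × Hh:
Offspring genotypes: 1 HH, 2 Hh, 1 hh
Hereford-pattern: 3, solid: 1
solid: 1 out of 4 → fraction 1/4
Expected count = 1/4 × 188 = 47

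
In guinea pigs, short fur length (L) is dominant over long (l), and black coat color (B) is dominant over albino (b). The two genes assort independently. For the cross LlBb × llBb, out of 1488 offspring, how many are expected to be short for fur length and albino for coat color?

Dihybrid cross LlBb × llBb — consider each gene separately:
fur length: Ll × ll → 2 Ll, 2 ll → 2 L_ : 2 ll (out of 4)
coat color: Bb × Bb → 1 BB, 2 Bb, 1 bb → 3 B_ : 1 bb (out of 4)
Looking for: short (L_) and albino (bb)
P(short) = 2/4, P(albino) = 1/4
P(both) = 2/4 × 1/4 = 2/16 = 1/8
Expected count = 1/8 × 1488 = 186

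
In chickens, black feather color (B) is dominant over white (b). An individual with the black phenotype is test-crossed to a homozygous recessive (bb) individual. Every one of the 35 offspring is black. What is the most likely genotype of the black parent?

Test cross: ? × bb
All offspring are black.
If the unknown parent were heterozygous (Bb), about half of 35 offspring would be white; none are. The unknown parent is most likely homozygous dominant (BB).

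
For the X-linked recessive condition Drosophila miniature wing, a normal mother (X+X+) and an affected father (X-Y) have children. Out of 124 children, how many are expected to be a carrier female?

Cross: X+X+ × X-Y
Offspring: 2 X+X-, 2 X+Y
Probability of a carrier female: 2/4 = 1/2
Expected count = 1/2 × 124 = 62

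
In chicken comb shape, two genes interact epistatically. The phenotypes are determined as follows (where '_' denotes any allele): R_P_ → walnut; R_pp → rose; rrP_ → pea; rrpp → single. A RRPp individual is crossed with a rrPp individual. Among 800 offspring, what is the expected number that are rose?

Cross: RRPp × rrPp — consider each gene separately:
R gene: RR × rr → 4 Rr → 4 R_ (out of 4)
P gene: Pp × Pp → 1 PP, 2 Pp, 1 pp → 3 P_ : 1 pp (out of 4)
Genotype classes (out of 4 × 4 = 16): R_P_ = 4×3 = 12; R_pp = 4×1 = 4
Apply the phenotype rules: R_P_ (12) → walnut; R_pp (4) → rose
Phenotype counts (out of 16): 12 walnut, 4 rose
rose: 4 out of 16 → fraction 1/4
Expected count = 1/4 × 800 = 200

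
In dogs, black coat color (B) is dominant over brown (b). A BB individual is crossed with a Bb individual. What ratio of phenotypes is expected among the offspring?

Punnett square for BB × Bb:
Offspring genotypes: 2 BB, 2 Bb
black: 4, brown: 0
Ratio: all black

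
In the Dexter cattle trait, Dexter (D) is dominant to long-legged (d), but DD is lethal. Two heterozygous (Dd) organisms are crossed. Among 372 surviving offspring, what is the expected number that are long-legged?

Cross: Dd × Dd
Punnett square offspring (before lethality): 1 DD, 2 Dd, 1 dd
The DD genotype is lethal (embryos die); surviving offspring: 2 Dd, 1 dd
long-legged: 1 out of 3 → fraction 1/3
Expected count = 1/3 × 372 = 124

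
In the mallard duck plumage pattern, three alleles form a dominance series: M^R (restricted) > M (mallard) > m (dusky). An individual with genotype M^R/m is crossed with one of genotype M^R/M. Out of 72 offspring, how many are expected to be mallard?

Cross: M^R/m × M^R/M
Allele dominance: M^R > M > m
Offspring genotypes: 1 M^R/M^R, 1 M^R/M, 1 M^R/m, 1 M/m
Phenotype counts: 3 restricted, 1 mallard
mallard: 1 out of 4 → fraction 1/4
Expected count = 1/4 × 72 = 18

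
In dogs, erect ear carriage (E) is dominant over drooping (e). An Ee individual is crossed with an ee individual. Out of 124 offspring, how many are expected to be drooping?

Punnett square for Ee × ee:
Offspring genotypes: 2 Ee, 2 ee
erect: 2, drooping: 2
drooping: 2 out of 4 → fraction 1/2
Expected count = 1/2 × 124 = 62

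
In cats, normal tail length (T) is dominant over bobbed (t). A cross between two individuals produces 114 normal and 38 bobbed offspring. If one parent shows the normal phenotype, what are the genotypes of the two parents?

Observed offspring: 114 normal, 38 bobbed
The observed ratio simplifies to 3:1. Bobbed (tt) offspring appear, so each parent must contribute one t allele. The parent stated to show normal carries T, so it is Tt. The other parent is then either Tt or tt: Tt × tt would give a 1:1 split, whereas Tt × Tt gives 3:1 — matching the data. So both parents are heterozygous (Tt × Tt).
Parent genotypes: Tt × Tt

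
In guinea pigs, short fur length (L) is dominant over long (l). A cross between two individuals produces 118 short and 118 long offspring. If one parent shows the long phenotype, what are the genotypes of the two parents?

Observed offspring: 118 short, 118 long
The observed ratio simplifies to 1:1. One parent shows long, so its genotype must be ll. A 1:1 offspring split requires the other parent to be heterozygous (Ll).
Parent genotypes: ll × Ll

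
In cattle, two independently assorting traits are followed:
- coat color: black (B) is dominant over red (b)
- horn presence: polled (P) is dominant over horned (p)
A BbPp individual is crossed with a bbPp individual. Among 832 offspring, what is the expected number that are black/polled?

Dihybrid cross BbPp × bbPp — consider each gene separately:
coat color: Bb × bb → 2 Bb, 2 bb → 2 B_ : 2 bb (out of 4)
horn presence: Pp × Pp → 1 PP, 2 Pp, 1 pp → 3 P_ : 1 pp (out of 4)
Combine (counts out of 4 × 4 = 16): black/polled (B_P_) = 2×3 = 6; black/horned (B_pp) = 2×1 = 2; red/polled (bbP_) = 2×3 = 6; red/horned (bbpp) = 2×1 = 2
Phenotype counts (out of 16): 6 black/polled, 2 black/horned, 6 red/polled, 2 red/horned
black/polled: 6 out of 16 → fraction 3/8
Expected count = 3/8 × 832 = 312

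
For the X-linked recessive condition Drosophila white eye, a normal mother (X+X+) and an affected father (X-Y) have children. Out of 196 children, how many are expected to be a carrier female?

Cross: X+X+ × X-Y
Offspring: 2 X+X-, 2 X+Y
Probability of a carrier female: 2/4 = 1/2
Expected count = 1/2 × 196 = 98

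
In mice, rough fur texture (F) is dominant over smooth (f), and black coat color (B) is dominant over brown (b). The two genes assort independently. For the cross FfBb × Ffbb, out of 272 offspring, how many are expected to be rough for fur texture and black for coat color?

Dihybrid cross FfBb × Ffbb — consider each gene separately:
fur texture: Ff × Ff → 1 FF, 2 Ff, 1 ff → 3 F_ : 1 ff (out of 4)
coat color: Bb × bb → 2 Bb, 2 bb → 2 B_ : 2 bb (out of 4)
Looking for: rough (F_) and black (B_)
P(rough) = 3/4, P(black) = 2/4
P(both) = 3/4 × 2/4 = 6/16 = 3/8
Expected count = 3/8 × 272 = 102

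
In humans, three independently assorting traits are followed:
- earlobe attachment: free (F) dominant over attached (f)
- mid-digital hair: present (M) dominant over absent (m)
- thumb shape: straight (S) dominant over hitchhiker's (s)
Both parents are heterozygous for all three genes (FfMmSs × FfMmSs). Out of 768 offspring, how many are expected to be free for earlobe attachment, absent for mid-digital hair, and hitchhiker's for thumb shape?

Trihybrid cross: FfMmSs × FfMmSs
Each trait segregates independently with a 3:1 phenotypic ratio, so each gene contributes 3/4 (dominant) or 1/4 (recessive).
Target: free (earlobe attachment), absent (mid-digital hair), hitchhiker's (thumb shape)
Probability = product of independent per-trait probabilities
= 3/4 × 1/4 × 1/4 = 3/64
Expected count = 3/64 × 768 = 36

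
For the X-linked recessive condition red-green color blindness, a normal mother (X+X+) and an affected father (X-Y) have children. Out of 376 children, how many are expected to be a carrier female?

Cross: X+X+ × X-Y
Offspring: 2 X+X-, 2 X+Y
Probability of a carrier female: 2/4 = 1/2
Expected count = 1/2 × 376 = 188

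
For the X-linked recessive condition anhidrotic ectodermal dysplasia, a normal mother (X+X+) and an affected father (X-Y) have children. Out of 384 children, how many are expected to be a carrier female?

Cross: X+X+ × X-Y
Offspring: 2 X+X-, 2 X+Y
Probability of a carrier female: 2/4 = 1/2
Expected count = 1/2 × 384 = 192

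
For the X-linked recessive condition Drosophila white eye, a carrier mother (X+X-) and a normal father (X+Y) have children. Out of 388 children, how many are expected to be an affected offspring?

Cross: X+X- × X+Y
Offspring: 1 X+X+, 1 X+Y, 1 X+X-, 1 X-Y
Probability of an affected offspring: 1/4
Expected count = 1/4 × 388 = 97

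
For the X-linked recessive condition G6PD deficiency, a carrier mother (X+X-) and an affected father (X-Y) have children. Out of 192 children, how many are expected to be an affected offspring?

Cross: X+X- × X-Y
Offspring: 1 X+X-, 1 X+Y, 1 X-X-, 1 X-Y
Probability of an affected offspring: 2/4 = 1/2
Expected count = 1/2 × 192 = 96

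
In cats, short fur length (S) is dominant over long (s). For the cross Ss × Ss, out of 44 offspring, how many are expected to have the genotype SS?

Punnett square for Ss × Ss:
Offspring genotypes: 1 SS, 2 Ss, 1 ss
Total offspring: 4
Count with target: 1
Probability: 1/4
Expected count = 1/4 × 44 = 11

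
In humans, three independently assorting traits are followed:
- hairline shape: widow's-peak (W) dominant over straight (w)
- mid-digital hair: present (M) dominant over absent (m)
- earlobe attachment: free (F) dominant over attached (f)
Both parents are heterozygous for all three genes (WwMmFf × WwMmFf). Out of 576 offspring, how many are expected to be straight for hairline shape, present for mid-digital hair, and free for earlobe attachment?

Trihybrid cross: WwMmFf × WwMmFf
Each trait segregates independently with a 3:1 phenotypic ratio, so each gene contributes 3/4 (dominant) or 1/4 (recessive).
Target: straight (hairline shape), present (mid-digital hair), free (earlobe attachment)
Probability = product of independent per-trait probabilities
= 1/4 × 3/4 × 3/4 = 9/64
Expected count = 9/64 × 576 = 81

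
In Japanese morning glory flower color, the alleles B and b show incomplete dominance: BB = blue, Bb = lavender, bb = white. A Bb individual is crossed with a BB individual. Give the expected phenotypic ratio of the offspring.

Punnett square for Bb × BB:
Offspring genotypes: 2 BB, 2 Bb
Phenotype counts: 2 blue, 2 lavender
Ratio: 1 blue : 1 lavender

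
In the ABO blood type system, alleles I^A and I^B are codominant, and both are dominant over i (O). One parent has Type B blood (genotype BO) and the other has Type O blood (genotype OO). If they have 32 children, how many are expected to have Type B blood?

Cross: BO × OO
Possible offspring genotypes: 2 BO, 2 OO
Blood type counts: 2 Type B, 2 Type O
Probability of Type B: 2/4 = 1/2
Expected count = 1/2 × 32 = 16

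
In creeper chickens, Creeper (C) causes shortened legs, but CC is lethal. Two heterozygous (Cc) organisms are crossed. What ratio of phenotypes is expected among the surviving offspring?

Cross: Cc × Cc
Punnett square offspring (before lethality): 1 CC, 2 Cc, 1 cc
The CC genotype is lethal (embryos die); surviving offspring: 2 Cc, 1 cc
Ratio: 2 creeper : 1 normal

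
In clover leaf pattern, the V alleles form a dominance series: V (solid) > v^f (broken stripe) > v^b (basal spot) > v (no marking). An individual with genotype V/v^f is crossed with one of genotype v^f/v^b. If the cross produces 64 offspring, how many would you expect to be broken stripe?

Cross: V/v^f × v^f/v^b
Allele dominance: V > v^f > v^b > v
Offspring genotypes: 1 V/v^f, 1 V/v^b, 1 v^f/v^f, 1 v^f/v^b
Phenotype counts: 2 solid, 2 broken stripe
broken stripe: 2 out of 4 → fraction 1/2
Expected count = 1/2 × 64 = 32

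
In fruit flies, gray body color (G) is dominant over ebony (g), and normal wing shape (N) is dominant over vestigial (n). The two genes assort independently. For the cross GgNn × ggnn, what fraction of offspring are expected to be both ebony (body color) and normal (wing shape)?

Dihybrid cross GgNn × ggnn — consider each gene separately:
body color: Gg × gg → 2 Gg, 2 gg → 2 G_ : 2 gg (out of 4)
wing shape: Nn × nn → 2 Nn, 2 nn → 2 N_ : 2 nn (out of 4)
Looking for: ebony (gg) and normal (N_)
P(ebony) = 2/4, P(normal) = 2/4
P(both) = 2/4 × 2/4 = 4/16 = 1/4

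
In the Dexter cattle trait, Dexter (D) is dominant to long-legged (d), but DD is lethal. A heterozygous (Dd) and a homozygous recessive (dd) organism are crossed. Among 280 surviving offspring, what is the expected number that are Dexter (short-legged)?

Cross: Dd × dd
Punnett square offspring (before lethality): 2 Dd, 2 dd
No DD offspring are produced in this cross.
Dexter (short-legged): 2 out of 4 → fraction 1/2
Expected count = 1/2 × 280 = 140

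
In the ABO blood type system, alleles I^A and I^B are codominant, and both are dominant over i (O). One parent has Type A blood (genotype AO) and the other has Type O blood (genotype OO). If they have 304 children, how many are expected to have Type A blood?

Cross: AO × OO
Possible offspring genotypes: 2 AO, 2 OO
Blood type counts: 2 Type A, 2 Type O
Probability of Type A: 2/4 = 1/2
Expected count = 1/2 × 304 = 152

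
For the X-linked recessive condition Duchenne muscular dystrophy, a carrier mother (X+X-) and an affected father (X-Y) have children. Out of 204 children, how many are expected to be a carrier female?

Cross: X+X- × X-Y
Offspring: 1 X+X-, 1 X+Y, 1 X-X-, 1 X-Y
Probability of a carrier female: 1/4
Expected count = 1/4 × 204 = 51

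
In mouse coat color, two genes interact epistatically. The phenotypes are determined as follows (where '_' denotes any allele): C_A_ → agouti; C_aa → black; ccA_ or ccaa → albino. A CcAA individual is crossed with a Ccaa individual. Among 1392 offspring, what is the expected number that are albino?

Cross: CcAA × Ccaa — consider each gene separately:
C gene: Cc × Cc → 1 CC, 2 Cc, 1 cc → 3 C_ : 1 cc (out of 4)
A gene: AA × aa → 4 Aa → 4 A_ (out of 4)
Genotype classes (out of 4 × 4 = 16): C_A_ = 3×4 = 12; ccA_ = 1×4 = 4
Apply the phenotype rules: C_A_ (12) → agouti; ccA_ (4) → albino
Phenotype counts (out of 16): 12 agouti, 4 albino
albino: 4 out of 16 → fraction 1/4
Expected count = 1/4 × 1392 = 348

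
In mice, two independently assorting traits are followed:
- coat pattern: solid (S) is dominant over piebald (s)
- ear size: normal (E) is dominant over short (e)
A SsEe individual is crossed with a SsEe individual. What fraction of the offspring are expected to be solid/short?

Dihybrid cross SsEe × SsEe — consider each gene separately:
coat pattern: Ss × Ss → 1 SS, 2 Ss, 1 ss → 3 S_ : 1 ss (out of 4)
ear size: Ee × Ee → 1 EE, 2 Ee, 1 ee → 3 E_ : 1 ee (out of 4)
Combine (counts out of 4 × 4 = 16): solid/normal (S_E_) = 3×3 = 9; solid/short (S_ee) = 3×1 = 3; piebald/normal (ssE_) = 1×3 = 3; piebald/short (ssee) = 1×1 = 1
Phenotype counts (out of 16): 9 solid/normal, 3 solid/short, 3 piebald/normal, 1 piebald/short
solid/short: 3 out of 16
Probability: 3/16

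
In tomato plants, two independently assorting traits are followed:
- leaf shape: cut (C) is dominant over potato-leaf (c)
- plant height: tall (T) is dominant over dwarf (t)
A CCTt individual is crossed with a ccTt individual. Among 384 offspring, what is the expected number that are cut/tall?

Dihybrid cross CCTt × ccTt — consider each gene separately:
leaf shape: CC × cc → 4 Cc → 4 C_ (out of 4)
plant height: Tt × Tt → 1 TT, 2 Tt, 1 tt → 3 T_ : 1 tt (out of 4)
Combine (counts out of 4 × 4 = 16): cut/tall (C_T_) = 4×3 = 12; cut/dwarf (C_tt) = 4×1 = 4
Phenotype counts (out of 16): 12 cut/tall, 4 cut/dwarf
cut/tall: 12 out of 16 → fraction 3/4
Expected count = 3/4 × 384 = 288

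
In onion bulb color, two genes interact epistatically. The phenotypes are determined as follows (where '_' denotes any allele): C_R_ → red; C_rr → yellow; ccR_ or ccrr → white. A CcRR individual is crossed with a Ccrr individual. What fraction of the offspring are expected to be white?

Cross: CcRR × Ccrr — consider each gene separately:
C gene: Cc × Cc → 1 CC, 2 Cc, 1 cc → 3 C_ : 1 cc (out of 4)
R gene: RR × rr → 4 Rr → 4 R_ (out of 4)
Genotype classes (out of 4 × 4 = 16): C_R_ = 3×4 = 12; ccR_ = 1×4 = 4
Apply the phenotype rules: C_R_ (12) → red; ccR_ (4) → white
Phenotype counts (out of 16): 12 red, 4 white
white: 4 out of 16
Probability: 4/16 = 1/4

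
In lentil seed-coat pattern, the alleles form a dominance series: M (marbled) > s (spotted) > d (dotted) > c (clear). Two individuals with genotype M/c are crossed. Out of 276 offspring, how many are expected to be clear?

Cross: M/c × M/c
Allele dominance: M > s > d > c
Offspring genotypes: 1 M/M, 2 M/c, 1 c/c
Phenotype counts: 3 marbled, 1 clear
clear: 1 out of 4 → fraction 1/4
Expected count = 1/4 × 276 = 69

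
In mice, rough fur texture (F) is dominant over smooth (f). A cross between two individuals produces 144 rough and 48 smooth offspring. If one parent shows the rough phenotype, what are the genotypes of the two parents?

Observed offspring: 144 rough, 48 smooth
The observed ratio simplifies to 3:1. Smooth (ff) offspring appear, so each parent must contribute one f allele. The parent stated to show rough carries F, so it is Ff. The other parent is then either Ff or ff: Ff × ff would give a 1:1 split, whereas Ff × Ff gives 3:1 — matching the data. So both parents are heterozygous (Ff × Ff).
Parent genotypes: Ff × Ff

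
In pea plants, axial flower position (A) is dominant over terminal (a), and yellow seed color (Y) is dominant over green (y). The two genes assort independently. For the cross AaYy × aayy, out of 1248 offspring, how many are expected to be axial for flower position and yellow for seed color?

Dihybrid cross AaYy × aayy — consider each gene separately:
flower position: Aa × aa → 2 Aa, 2 aa → 2 A_ : 2 aa (out of 4)
seed color: Yy × yy → 2 Yy, 2 yy → 2 Y_ : 2 yy (out of 4)
Looking for: axial (A_) and yellow (Y_)
P(axial) = 2/4, P(yellow) = 2/4
P(both) = 2/4 × 2/4 = 4/16 = 1/4
Expected count = 1/4 × 1248 = 312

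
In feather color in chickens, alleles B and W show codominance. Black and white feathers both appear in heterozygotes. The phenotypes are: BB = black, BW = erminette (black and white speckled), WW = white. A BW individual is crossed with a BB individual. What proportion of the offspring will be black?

Punnett square for BW × BB:
Offspring genotypes: 2 BB, 2 BW
Phenotype counts: 2 black, 2 erminette (black and white speckled)
black: 2 out of 4
Probability: 2/4 = 1/2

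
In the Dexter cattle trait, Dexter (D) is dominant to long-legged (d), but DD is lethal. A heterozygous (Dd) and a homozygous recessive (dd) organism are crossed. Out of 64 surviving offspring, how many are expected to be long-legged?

Cross: Dd × dd
Punnett square offspring (before lethality): 2 Dd, 2 dd
No DD offspring are produced in this cross.
long-legged: 2 out of 4 → fraction 1/2
Expected count = 1/2 × 64 = 32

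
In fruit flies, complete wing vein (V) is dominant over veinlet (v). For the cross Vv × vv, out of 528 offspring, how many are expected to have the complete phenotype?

Punnett square for Vv × vv:
Offspring genotypes: 2 Vv, 2 vv
Total offspring: 4
Count with target: 2
Probability: 2/4 = 1/2
Expected count = 1/2 × 528 = 264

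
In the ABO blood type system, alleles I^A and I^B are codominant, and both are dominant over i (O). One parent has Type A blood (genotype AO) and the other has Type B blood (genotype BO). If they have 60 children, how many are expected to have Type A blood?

Cross: AO × BO
Possible offspring genotypes: 1 AB, 1 AO, 1 BO, 1 OO
Blood type counts: 1 Type AB, 1 Type A, 1 Type B, 1 Type O
Probability of Type A: 1/4
Expected count = 1/4 × 60 = 15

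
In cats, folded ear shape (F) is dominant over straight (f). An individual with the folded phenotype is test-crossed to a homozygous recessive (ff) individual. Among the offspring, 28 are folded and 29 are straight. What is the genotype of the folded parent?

Test cross: ? × ff
Offspring: 28 folded, 29 straight — approximately 1:1.
A 1:1 ratio in a test cross indicates the unknown parent is heterozygous (Ff).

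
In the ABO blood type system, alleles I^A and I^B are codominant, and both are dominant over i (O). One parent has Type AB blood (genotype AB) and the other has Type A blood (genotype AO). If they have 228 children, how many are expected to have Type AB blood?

Cross: AB × AO
Possible offspring genotypes: 1 AA, 1 AO, 1 AB, 1 BO
Blood type counts: 2 Type A, 1 Type AB, 1 Type B
Probability of Type AB: 1/4
Expected count = 1/4 × 228 = 57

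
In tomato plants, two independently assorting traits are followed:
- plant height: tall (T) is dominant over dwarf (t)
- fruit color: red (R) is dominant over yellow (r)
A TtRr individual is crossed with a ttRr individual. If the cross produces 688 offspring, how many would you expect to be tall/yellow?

Dihybrid cross TtRr × ttRr — consider each gene separately:
plant height: Tt × tt → 2 Tt, 2 tt → 2 T_ : 2 tt (out of 4)
fruit color: Rr × Rr → 1 RR, 2 Rr, 1 rr → 3 R_ : 1 rr (out of 4)
Combine (counts out of 4 × 4 = 16): tall/red (T_R_) = 2×3 = 6; tall/yellow (T_rr) = 2×1 = 2; dwarf/red (ttR_) = 2×3 = 6; dwarf/yellow (ttrr) = 2×1 = 2
Phenotype counts (out of 16): 6 tall/red, 2 tall/yellow, 6 dwarf/red, 2 dwarf/yellow
tall/yellow: 2 out of 16 → fraction 1/8
Expected count = 1/8 × 688 = 86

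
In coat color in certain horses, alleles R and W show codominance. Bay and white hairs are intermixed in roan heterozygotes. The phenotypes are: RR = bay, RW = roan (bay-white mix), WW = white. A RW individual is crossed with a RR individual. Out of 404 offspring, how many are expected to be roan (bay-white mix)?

Punnett square for RW × RR:
Offspring genotypes: 2 RR, 2 RW
Phenotype counts: 2 bay, 2 roan (bay-white mix)
roan (bay-white mix): 2 out of 4 → fraction 1/2
Expected count = 1/2 × 404 = 202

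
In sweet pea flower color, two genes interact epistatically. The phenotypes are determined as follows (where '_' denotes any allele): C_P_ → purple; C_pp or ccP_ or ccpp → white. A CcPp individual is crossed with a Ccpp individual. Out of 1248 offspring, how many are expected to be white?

Cross: CcPp × Ccpp — consider each gene separately:
C gene: Cc × Cc → 1 CC, 2 Cc, 1 cc → 3 C_ : 1 cc (out of 4)
P gene: Pp × pp → 2 Pp, 2 pp → 2 P_ : 2 pp (out of 4)
Genotype classes (out of 4 × 4 = 16): C_P_ = 3×2 = 6; C_pp = 3×2 = 6; ccP_ = 1×2 = 2; ccpp = 1×2 = 2
Apply the phenotype rules: C_P_ (6) → purple; C_pp (6) + ccP_ (2) + ccpp (2) → white
Phenotype counts (out of 16): 6 purple, 10 white
white: 10 out of 16 → fraction 5/8
Expected count = 5/8 × 1248 = 780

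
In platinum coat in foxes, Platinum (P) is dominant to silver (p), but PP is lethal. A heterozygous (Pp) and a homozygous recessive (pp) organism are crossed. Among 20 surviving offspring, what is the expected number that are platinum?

Cross: Pp × pp
Punnett square offspring (before lethality): 2 Pp, 2 pp
No PP offspring are produced in this cross.
platinum: 2 out of 4 → fraction 1/2
Expected count = 1/2 × 20 = 10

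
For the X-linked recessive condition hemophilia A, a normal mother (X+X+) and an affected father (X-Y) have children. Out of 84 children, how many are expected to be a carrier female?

Cross: X+X+ × X-Y
Offspring: 2 X+X-, 2 X+Y
Probability of a carrier female: 2/4 = 1/2
Expected count = 1/2 × 84 = 42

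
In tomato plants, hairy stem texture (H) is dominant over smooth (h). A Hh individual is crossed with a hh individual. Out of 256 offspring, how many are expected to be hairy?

Punnett square for Hh × hh:
Offspring genotypes: 2 Hh, 2 hh
hairy: 2, smooth: 2
hairy: 2 out of 4 → fraction 1/2
Expected count = 1/2 × 256 = 128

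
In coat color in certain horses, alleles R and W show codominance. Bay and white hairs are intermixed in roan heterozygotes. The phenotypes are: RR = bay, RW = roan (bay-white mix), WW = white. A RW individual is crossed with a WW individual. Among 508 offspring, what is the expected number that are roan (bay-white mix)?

Punnett square for RW × WW:
Offspring genotypes: 2 RW, 2 WW
Phenotype counts: 2 roan (bay-white mix), 2 white
roan (bay-white mix): 2 out of 4 → fraction 1/2
Expected count = 1/2 × 508 = 254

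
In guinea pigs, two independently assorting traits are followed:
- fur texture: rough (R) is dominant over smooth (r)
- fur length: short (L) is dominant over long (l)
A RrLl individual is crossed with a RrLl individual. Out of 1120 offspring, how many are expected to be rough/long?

Dihybrid cross RrLl × RrLl — consider each gene separately:
fur texture: Rr × Rr → 1 RR, 2 Rr, 1 rr → 3 R_ : 1 rr (out of 4)
fur length: Ll × Ll → 1 LL, 2 Ll, 1 ll → 3 L_ : 1 ll (out of 4)
Combine (counts out of 4 × 4 = 16): rough/short (R_L_) = 3×3 = 9; rough/long (R_ll) = 3×1 = 3; smooth/short (rrL_) = 1×3 = 3; smooth/long (rrll) = 1×1 = 1
Phenotype counts (out of 16): 9 rough/short, 3 rough/long, 3 smooth/short, 1 smooth/long
rough/long: 3 out of 16 → fraction 3/16
Expected count = 3/16 × 1120 = 210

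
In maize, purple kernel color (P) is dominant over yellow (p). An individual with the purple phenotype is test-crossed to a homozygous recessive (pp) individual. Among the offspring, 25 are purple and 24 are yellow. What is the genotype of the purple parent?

Test cross: ? × pp
Offspring: 25 purple, 24 yellow — approximately 1:1.
A 1:1 ratio in a test cross indicates the unknown parent is heterozygous (Pp).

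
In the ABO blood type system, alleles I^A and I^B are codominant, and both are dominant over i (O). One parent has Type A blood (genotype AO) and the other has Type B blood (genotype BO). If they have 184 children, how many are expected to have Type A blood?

Cross: AO × BO
Possible offspring genotypes: 1 AB, 1 AO, 1 BO, 1 OO
Blood type counts: 1 Type AB, 1 Type A, 1 Type B, 1 Type O
Probability of Type A: 1/4
Expected count = 1/4 × 184 = 46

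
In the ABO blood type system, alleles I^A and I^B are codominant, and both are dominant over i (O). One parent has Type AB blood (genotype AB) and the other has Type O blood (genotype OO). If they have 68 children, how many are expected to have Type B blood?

Cross: AB × OO
Possible offspring genotypes: 2 AO, 2 BO
Blood type counts: 2 Type A, 2 Type B
Probability of Type B: 2/4 = 1/2
Expected count = 1/2 × 68 = 34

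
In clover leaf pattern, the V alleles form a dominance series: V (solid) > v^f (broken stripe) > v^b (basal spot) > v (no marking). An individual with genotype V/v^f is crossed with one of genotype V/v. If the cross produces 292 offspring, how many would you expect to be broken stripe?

Cross: V/v^f × V/v
Allele dominance: V > v^f > v^b > v
Offspring genotypes: 1 V/V, 1 V/v, 1 V/v^f, 1 v^f/v
Phenotype counts: 3 solid, 1 broken stripe
broken stripe: 1 out of 4 → fraction 1/4
Expected count = 1/4 × 292 = 73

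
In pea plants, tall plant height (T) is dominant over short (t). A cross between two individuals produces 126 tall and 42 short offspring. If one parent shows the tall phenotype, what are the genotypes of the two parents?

Observed offspring: 126 tall, 42 short
The observed ratio simplifies to 3:1. Short (tt) offspring appear, so each parent must contribute one t allele. The parent stated to show tall carries T, so it is Tt. The other parent is then either Tt or tt: Tt × tt would give a 1:1 split, whereas Tt × Tt gives 3:1 — matching the data. So both parents are heterozygous (Tt × Tt).
Parent genotypes: Tt × Tt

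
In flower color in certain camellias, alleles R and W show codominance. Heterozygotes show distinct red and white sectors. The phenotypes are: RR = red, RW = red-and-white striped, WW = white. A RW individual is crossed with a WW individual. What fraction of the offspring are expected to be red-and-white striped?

Punnett square for RW × WW:
Offspring genotypes: 2 RW, 2 WW
Phenotype counts: 2 red-and-white striped, 2 white
red-and-white striped: 2 out of 4
Probability: 2/4 = 1/2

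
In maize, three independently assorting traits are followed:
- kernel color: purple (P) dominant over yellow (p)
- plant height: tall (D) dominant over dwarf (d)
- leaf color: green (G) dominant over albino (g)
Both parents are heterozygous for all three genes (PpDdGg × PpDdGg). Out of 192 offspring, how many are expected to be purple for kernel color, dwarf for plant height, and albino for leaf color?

Trihybrid cross: PpDdGg × PpDdGg
Each trait segregates independently with a 3:1 phenotypic ratio, so each gene contributes 3/4 (dominant) or 1/4 (recessive).
Target: purple (kernel color), dwarf (plant height), albino (leaf color)
Probability = product of independent per-trait probabilities
= 3/4 × 1/4 × 1/4 = 3/64
Expected count = 3/64 × 192 = 9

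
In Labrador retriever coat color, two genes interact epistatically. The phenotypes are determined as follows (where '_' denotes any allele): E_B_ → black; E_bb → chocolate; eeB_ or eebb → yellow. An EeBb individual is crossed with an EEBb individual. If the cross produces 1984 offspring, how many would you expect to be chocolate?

Cross: EeBb × EEBb — consider each gene separately:
E gene: Ee × EE → 2 EE, 2 Ee → 4 E_ (out of 4)
B gene: Bb × Bb → 1 BB, 2 Bb, 1 bb → 3 B_ : 1 bb (out of 4)
Genotype classes (out of 4 × 4 = 16): E_B_ = 4×3 = 12; E_bb = 4×1 = 4
Apply the phenotype rules: E_B_ (12) → black; E_bb (4) → chocolate
Phenotype counts (out of 16): 12 black, 4 chocolate
chocolate: 4 out of 16 → fraction 1/4
Expected count = 1/4 × 1984 = 496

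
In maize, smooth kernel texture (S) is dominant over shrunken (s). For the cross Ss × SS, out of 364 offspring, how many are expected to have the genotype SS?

Punnett square for Ss × SS:
Offspring genotypes: 2 SS, 2 Ss
Total offspring: 4
Count with target: 2
Probability: 2/4 = 1/2
Expected count = 1/2 × 364 = 182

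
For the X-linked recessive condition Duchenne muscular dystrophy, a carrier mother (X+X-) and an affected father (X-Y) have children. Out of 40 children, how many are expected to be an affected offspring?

Cross: X+X- × X-Y
Offspring: 1 X+X-, 1 X+Y, 1 X-X-, 1 X-Y
Probability of an affected offspring: 2/4 = 1/2
Expected count = 1/2 × 40 = 20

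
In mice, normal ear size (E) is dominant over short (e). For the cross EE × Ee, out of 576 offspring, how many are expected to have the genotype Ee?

Punnett square for EE × Ee:
Offspring genotypes: 2 EE, 2 Ee
Total offspring: 4
Count with target: 2
Probability: 2/4 = 1/2
Expected count = 1/2 × 576 = 288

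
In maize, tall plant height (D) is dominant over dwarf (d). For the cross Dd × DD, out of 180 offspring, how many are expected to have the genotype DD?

Punnett square for Dd × DD:
Offspring genotypes: 2 DD, 2 Dd
Total offspring: 4
Count with target: 2
Probability: 2/4 = 1/2
Expected count = 1/2 × 180 = 90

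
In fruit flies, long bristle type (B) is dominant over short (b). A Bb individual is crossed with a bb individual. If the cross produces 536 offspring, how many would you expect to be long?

Punnett square for Bb × bb:
Offspring genotypes: 2 Bb, 2 bb
long: 2, short: 2
long: 2 out of 4 → fraction 1/2
Expected count = 1/2 × 536 = 268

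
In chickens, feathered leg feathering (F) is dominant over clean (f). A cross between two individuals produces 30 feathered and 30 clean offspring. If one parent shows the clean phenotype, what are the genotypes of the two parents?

Observed offspring: 30 feathered, 30 clean
The observed ratio simplifies to 1:1. One parent shows clean, so its genotype must be ff. A 1:1 offspring split requires the other parent to be heterozygous (Ff).
Parent genotypes: ff × Ff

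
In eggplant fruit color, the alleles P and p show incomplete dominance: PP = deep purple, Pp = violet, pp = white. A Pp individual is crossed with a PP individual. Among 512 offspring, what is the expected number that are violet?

Punnett square for Pp × PP:
Offspring genotypes: 2 PP, 2 Pp
Phenotype counts: 2 deep purple, 2 violet
violet: 2 out of 4 → fraction 1/2
Expected count = 1/2 × 512 = 256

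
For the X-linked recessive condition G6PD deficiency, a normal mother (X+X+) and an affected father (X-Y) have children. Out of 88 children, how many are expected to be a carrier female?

Cross: X+X+ × X-Y
Offspring: 2 X+X-, 2 X+Y
Probability of a carrier female: 2/4 = 1/2
Expected count = 1/2 × 88 = 44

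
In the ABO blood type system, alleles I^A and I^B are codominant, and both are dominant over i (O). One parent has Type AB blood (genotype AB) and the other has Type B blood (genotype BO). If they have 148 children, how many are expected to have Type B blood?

Cross: AB × BO
Possible offspring genotypes: 1 AB, 1 AO, 1 BB, 1 BO
Blood type counts: 1 Type AB, 1 Type A, 2 Type B
Probability of Type B: 2/4 = 1/2
Expected count = 1/2 × 148 = 74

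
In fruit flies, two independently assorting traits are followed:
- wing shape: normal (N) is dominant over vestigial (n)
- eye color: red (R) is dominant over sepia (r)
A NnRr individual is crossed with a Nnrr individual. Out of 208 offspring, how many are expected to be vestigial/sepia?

Dihybrid cross NnRr × Nnrr — consider each gene separately:
wing shape: Nn × Nn → 1 NN, 2 Nn, 1 nn → 3 N_ : 1 nn (out of 4)
eye color: Rr × rr → 2 Rr, 2 rr → 2 R_ : 2 rr (out of 4)
Combine (counts out of 4 × 4 = 16): normal/red (N_R_) = 3×2 = 6; normal/sepia (N_rr) = 3×2 = 6; vestigial/red (nnR_) = 1×2 = 2; vestigial/sepia (nnrr) = 1×2 = 2
Phenotype counts (out of 16): 6 normal/red, 6 normal/sepia, 2 vestigial/red, 2 vestigial/sepia
vestigial/sepia: 2 out of 16 → fraction 1/8
Expected count = 1/8 × 208 = 26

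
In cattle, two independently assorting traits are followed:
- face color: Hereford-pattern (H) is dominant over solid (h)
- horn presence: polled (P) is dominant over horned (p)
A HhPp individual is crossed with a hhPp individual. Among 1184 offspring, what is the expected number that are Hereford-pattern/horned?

Dihybrid cross HhPp × hhPp — consider each gene separately:
face color: Hh × hh → 2 Hh, 2 hh → 2 H_ : 2 hh (out of 4)
horn presence: Pp × Pp → 1 PP, 2 Pp, 1 pp → 3 P_ : 1 pp (out of 4)
Combine (counts out of 4 × 4 = 16): Hereford-pattern/polled (H_P_) = 2×3 = 6; Hereford-pattern/horned (H_pp) = 2×1 = 2; solid/polled (hhP_) = 2×3 = 6; solid/horned (hhpp) = 2×1 = 2
Phenotype counts (out of 16): 6 Hereford-pattern/polled, 2 Hereford-pattern/horned, 6 solid/polled, 2 solid/horned
Hereford-pattern/horned: 2 out of 16 → fraction 1/8
Expected count = 1/8 × 1184 = 148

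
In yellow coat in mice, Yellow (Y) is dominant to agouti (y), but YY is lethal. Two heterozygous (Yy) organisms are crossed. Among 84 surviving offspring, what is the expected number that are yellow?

Cross: Yy × Yy
Punnett square offspring (before lethality): 1 YY, 2 Yy, 1 yy
The YY genotype is lethal (embryos die); surviving offspring: 2 Yy, 1 yy
yellow: 2 out of 3 → fraction 2/3
Expected count = 2/3 × 84 = 56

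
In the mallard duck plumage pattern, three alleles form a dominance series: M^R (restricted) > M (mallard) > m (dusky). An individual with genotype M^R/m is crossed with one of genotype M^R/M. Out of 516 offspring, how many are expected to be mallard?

Cross: M^R/m × M^R/M
Allele dominance: M^R > M > m
Offspring genotypes: 1 M^R/M^R, 1 M^R/M, 1 M^R/m, 1 M/m
Phenotype counts: 3 restricted, 1 mallard
mallard: 1 out of 4 → fraction 1/4
Expected count = 1/4 × 516 = 129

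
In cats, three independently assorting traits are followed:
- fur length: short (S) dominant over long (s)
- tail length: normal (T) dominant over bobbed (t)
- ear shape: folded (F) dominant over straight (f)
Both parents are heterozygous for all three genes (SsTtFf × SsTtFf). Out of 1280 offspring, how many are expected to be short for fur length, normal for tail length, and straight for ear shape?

Trihybrid cross: SsTtFf × SsTtFf
Each trait segregates independently with a 3:1 phenotypic ratio, so each gene contributes 3/4 (dominant) or 1/4 (recessive).
Target: short (fur length), normal (tail length), straight (ear shape)
Probability = product of independent per-trait probabilities
= 3/4 × 3/4 × 1/4 = 9/64
Expected count = 9/64 × 1280 = 180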